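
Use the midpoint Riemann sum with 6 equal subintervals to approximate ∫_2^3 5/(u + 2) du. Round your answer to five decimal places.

Δu = (3 − 2)/6 = 1/6.
Midpoints: 25/12, 2.25, 29/12, 31/12, 2.75, 35/12.
f(25/12) = 60/49, f(2.25) = 20/17, f(29/12) = 60/53, f(31/12) = 12/11, f(2.75) = 20/19, f(35/12) = 60/59.
Sum = Δu · [f(25/12) + f(2.25) + f(29/12) + ...].
Sum ≈ 1.11559.

1.11559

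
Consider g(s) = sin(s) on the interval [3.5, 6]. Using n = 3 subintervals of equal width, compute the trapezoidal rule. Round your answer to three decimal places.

-1.786

Δs = (6 − 3.5)/3 = 5/6.
g(3.5) ≈ -0.351, g(13/3) ≈ -0.929, g(31/6) ≈ -0.899, g(6) ≈ -0.279.
T_3 = (Δs/2)·[g(s_0) + 2g(s_1) + 2g(s_2) + g(s_3)].
Sum ≈ -1.786.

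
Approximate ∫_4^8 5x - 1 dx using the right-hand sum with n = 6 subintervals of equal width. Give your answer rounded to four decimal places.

Δx = (8 − 4)/6 = 2/3.
Right endpoints: 14/3, 16/3, 6, 20/3, 22/3, 8.
f(14/3) = 67/3, f(16/3) = 77/3, f(6) = 29, f(20/3) = 97/3, f(22/3) = 107/3, f(8) = 39.
Sum = Δx · [f(14/3) + f(16/3) + f(6) + ...].
Sum ≈ 122.6667.

122.6667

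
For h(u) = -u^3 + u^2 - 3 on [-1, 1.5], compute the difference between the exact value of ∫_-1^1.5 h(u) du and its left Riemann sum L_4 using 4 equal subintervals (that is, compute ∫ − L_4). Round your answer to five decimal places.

-1.01725

Exact integral: ∫_-1^1.5 h(u) du ≈ -7.0572917.
L_4 ≈ -6.0400391.
Error ≈ -7.0572917 − (-6.0400391) ≈ -1.01725.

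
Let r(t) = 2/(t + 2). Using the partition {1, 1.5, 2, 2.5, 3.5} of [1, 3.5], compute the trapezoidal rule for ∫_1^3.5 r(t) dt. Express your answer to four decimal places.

1.2175

Subinterval widths: 0.5, 0.5, 0.5, 1.
r(1) = 2/3, r(1.5) = 4/7, r(2) = 0.5, r(2.5) = 4/9, r(3.5) = 4/11.
On each subinterval the trapezoid contributes (Δt_i/2)·[r(t_{i-1}) + r(t_i)].
Sum ≈ 1.2175.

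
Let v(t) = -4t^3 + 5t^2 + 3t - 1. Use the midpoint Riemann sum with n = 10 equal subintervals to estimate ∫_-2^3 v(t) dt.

Δt = (3 − (-2))/10 = 0.5.
Midpoints: -1.75, -1.25, -0.75, -0.25, 0.25, 0.75, 1.25, 1.75, 2.25, 2.75.
v(-1.75) = 30.5, v(-1.25) = 10.875, v(-0.75) = 1.25, v(-0.25) = -1.375, v(0.25) = 0, v(0.75) = 2.375, v(1.25) = 2.75, v(1.75) = -1.875, v(2.25) = -14.5, v(2.75) = -38.125.
Sum = Δt · [v(-1.75) + v(-1.25) + v(-0.75) + ...].
Sum = -4.0625.

-4.0625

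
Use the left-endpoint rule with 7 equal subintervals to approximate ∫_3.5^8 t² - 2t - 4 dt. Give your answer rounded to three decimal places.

73.194

Δt = (8 − 3.5)/7 = 9/14.
Left endpoints: 3.5, 29/7, 67/14, 38/7, 85/14, 47/7, 103/14.
f(3.5) = 1.25, f(29/7) = 239/49, f(67/14) = 1829/196, f(38/7) = 716/49, f(85/14) = 4061/196, f(47/7) = 1355/49, f(103/14) = 6941/196.
Sum = Δt · [f(3.5) + f(29/7) + f(67/14) + ...].
Sum ≈ 73.194.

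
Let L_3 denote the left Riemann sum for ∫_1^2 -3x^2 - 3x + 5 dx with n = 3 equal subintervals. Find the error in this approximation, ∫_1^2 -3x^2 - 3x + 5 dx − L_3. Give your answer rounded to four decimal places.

-1.9444

Exact integral: ∫_1^2 f(x) dx = -6.5.
L_3 ≈ -4.555556.
Error ≈ -6.5 − (-4.555556) ≈ -1.9444.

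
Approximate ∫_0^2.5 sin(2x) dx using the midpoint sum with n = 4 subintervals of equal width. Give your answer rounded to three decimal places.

Δx = (2.5 − 0)/4 = 0.625.
Midpoints: 0.3125, 0.9375, 1.5625, 2.1875.
f(0.3125) ≈ 0.585, f(0.9375) ≈ 0.954, f(1.5625) ≈ 0.017, f(2.1875) ≈ -0.944.
Sum = Δx · [f(0.3125) + f(0.9375) + f(1.5625) + f(2.1875)].
Sum ≈ 0.383.

0.383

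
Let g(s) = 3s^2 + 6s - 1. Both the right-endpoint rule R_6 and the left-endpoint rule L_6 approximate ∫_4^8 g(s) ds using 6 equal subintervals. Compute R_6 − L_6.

R_6 ≈ 644.8888889.
L_6 ≈ 532.8888889.
R_6 − L_6 = 112.

112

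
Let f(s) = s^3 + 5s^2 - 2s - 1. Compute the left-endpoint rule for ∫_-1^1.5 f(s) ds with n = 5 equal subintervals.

3.75

Δs = (1.5 − (-1))/5 = 0.5.
Left endpoints: -1, -0.5, 0, 0.5, 1.
f(-1) = 5, f(-0.5) = 1.125, f(0) = -1, f(0.5) = -0.625, f(1) = 3.
Sum = Δs · [f(-1) + f(-0.5) + f(0) + f(0.5) + f(1)].
Sum = 3.75.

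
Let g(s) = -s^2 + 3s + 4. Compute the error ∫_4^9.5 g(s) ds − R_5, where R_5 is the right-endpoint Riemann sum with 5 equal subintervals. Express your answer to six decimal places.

Exact integral: ∫_4^9.5 g(s) ds ≈ -131.08333333.
R_5 = -163.955.
Error ≈ -131.08333333 − (-163.955) ≈ 32.871667.

32.871667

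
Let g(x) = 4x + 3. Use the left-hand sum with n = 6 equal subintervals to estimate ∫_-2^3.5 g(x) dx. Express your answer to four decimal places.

Δx = (3.5 − (-2))/6 = 11/12.
Left endpoints: -2, -13/12, -1/6, 0.75, 5/3, 31/12.
g(-2) = -5, g(-13/12) = -4/3, g(-1/6) = 7/3, g(0.75) = 6, g(5/3) = 29/3, g(31/12) = 40/3.
Sum = Δx · [g(-2) + g(-13/12) + g(-1/6) + ...].
Sum ≈ 22.9167.

22.9167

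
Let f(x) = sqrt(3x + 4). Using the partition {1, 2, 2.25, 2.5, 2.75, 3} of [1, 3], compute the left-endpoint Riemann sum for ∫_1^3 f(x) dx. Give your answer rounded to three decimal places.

5.979

Subinterval widths: 1, 0.25, 0.25, 0.25, 0.25.
Left endpoints: 1, 2, 2.25, 2.5, 2.75.
f(1) ≈ 2.646, f(2) ≈ 3.162, f(2.25) ≈ 3.279, f(2.5) ≈ 3.391, f(2.75) ≈ 3.500.
Sum = Σ Δx_i · f(x_i).
Sum ≈ 5.979.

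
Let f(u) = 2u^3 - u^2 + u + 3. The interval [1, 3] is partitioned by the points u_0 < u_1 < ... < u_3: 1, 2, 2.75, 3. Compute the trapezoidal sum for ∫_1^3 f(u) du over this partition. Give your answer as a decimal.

Subinterval widths: 1, 0.75, 0.25.
f(1) = 5, f(2) = 17, f(2.75) = 39.78125, f(3) = 51.
On each subinterval the trapezoid contributes (Δu_i/2)·[f(u_{i-1}) + f(u_i)].
Sum = 43.640625.

43.640625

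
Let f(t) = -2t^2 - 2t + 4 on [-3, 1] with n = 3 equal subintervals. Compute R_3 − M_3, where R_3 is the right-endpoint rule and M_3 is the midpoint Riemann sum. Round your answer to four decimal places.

R_3 ≈ 8.296296.
M_3 ≈ 6.518519.
R_3 − M_3 ≈ 1.7778.

1.7778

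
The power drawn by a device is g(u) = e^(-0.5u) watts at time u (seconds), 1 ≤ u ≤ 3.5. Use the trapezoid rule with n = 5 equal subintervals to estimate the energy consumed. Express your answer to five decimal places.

0.87002

Δu = (3.5 − 1)/5 = 0.5.
g(1) ≈ 0.60653, g(1.5) ≈ 0.47237, g(2) ≈ 0.36788, g(2.5) ≈ 0.28650, g(3) ≈ 0.22313, g(3.5) ≈ 0.17377.
T_5 = (Δu/2)·[g(u_0) + 2g(u_1) + ... + 2g(u_{4}) + g(u_5)].
Sum ≈ 0.87002.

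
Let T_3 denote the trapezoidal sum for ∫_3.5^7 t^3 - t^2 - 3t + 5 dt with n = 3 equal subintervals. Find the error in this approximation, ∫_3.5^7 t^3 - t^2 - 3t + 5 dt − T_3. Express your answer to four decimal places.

Exact integral: ∫_3.5^7 f(t) dt ≈ 425.067708.
T_3 ≈ 436.778935.
Error ≈ 425.067708 − 436.778935 ≈ -11.7112.

-11.7112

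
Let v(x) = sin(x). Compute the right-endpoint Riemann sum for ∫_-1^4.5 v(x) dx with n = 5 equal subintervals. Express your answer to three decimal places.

0.599

Δx = (4.5 − (-1))/5 = 1.1.
Right endpoints: 0.1, 1.2, 2.3, 3.4, 4.5.
v(0.1) ≈ 0.100, v(1.2) ≈ 0.932, v(2.3) ≈ 0.746, v(3.4) ≈ -0.256, v(4.5) ≈ -0.978.
Sum = Δx · [v(0.1) + v(1.2) + v(2.3) + v(3.4) + v(4.5)].
Sum ≈ 0.599.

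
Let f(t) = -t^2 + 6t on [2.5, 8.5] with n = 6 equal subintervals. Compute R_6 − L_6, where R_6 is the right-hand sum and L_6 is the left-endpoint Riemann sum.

R_6 = -17.5.
L_6 = 12.5.
R_6 − L_6 = -30.

-30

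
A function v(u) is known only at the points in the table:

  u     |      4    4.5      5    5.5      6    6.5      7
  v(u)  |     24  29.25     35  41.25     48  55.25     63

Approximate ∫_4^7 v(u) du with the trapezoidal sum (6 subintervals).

Δu = 0.5.
T_6 = (0.5/2)·[24 + 2·29.25 + 2·35 + 2·41.25 + 2·48 + 2·55.25 + 63] = 126.125.

126.125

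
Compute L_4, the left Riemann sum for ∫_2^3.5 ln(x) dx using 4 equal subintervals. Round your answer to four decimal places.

Δx = (3.5 − 2)/4 = 0.375.
Left endpoints: 2, 2.375, 2.75, 3.125.
f(2) ≈ 0.6931, f(2.375) ≈ 0.8650, f(2.75) ≈ 1.0116, f(3.125) ≈ 1.1394.
Sum = Δx · [f(2) + f(2.375) + f(2.75) + f(3.125)].
Sum ≈ 1.3909.

1.3909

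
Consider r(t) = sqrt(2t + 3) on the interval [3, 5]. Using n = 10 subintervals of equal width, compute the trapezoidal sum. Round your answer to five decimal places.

Δt = (5 − 3)/10 = 0.2.
r(3) ≈ 3.00000, r(3.2) ≈ 3.06594, r(3.4) ≈ 3.13050, r(3.6) ≈ 3.19374, r(3.8) ≈ 3.25576, r(4) ≈ 3.31662, r(4.2) ≈ 3.37639, r(4.4) ≈ 3.43511, r(4.6) ≈ 3.49285, r(4.8) ≈ 3.54965, r(5) ≈ 3.60555.
T_10 = (Δt/2)·[r(t_0) + 2r(t_1) + ... + 2r(t_{9}) + r(t_10)].
Sum ≈ 6.62387.

6.62387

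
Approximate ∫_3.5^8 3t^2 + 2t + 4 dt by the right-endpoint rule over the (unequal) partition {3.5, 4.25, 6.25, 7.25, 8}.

652.578125

Subinterval widths: 0.75, 2, 1, 0.75.
Right endpoints: 4.25, 6.25, 7.25, 8.
f(4.25) = 66.6875, f(6.25) = 133.6875, f(7.25) = 176.1875, f(8) = 212.
Sum = Σ Δt_i · f(t_i).
Sum = 652.578125.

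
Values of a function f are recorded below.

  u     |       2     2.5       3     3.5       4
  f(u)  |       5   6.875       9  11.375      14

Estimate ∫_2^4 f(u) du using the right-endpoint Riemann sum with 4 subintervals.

20.625

Δu = 0.5.
Sum = 0.5·[6.875 + 9 + 11.375 + 14] = 20.625.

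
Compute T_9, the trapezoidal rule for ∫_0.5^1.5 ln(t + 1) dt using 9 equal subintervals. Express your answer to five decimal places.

0.68225

Δt = (1.5 − 0.5)/9 = 1/9.
f(0.5) ≈ 0.40547, f(11/18) ≈ 0.47692, f(13/18) ≈ 0.54362, f(5/6) ≈ 0.60614, f(17/18) ≈ 0.66498, f(19/18) ≈ 0.72055, f(7/6) ≈ 0.77319, f(23/18) ≈ 0.82320, f(25/18) ≈ 0.87083, f(1.5) ≈ 0.91629.
T_9 = (Δt/2)·[f(t_0) + 2f(t_1) + ... + 2f(t_{8}) + f(t_9)].
Sum ≈ 0.68225.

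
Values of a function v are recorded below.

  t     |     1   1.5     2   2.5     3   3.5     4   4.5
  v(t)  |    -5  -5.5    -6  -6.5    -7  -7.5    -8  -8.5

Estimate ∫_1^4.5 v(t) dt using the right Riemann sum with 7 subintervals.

-24.5

Δt = 0.5.
Sum = 0.5·[(-5.5) + (-6) + (-6.5) + (-7) + (-7.5) + (-8) + (-8.5)] = -24.5.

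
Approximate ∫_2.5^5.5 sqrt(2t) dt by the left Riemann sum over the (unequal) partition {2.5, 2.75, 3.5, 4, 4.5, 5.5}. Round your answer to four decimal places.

8.0550

Subinterval widths: 0.25, 0.75, 0.5, 0.5, 1.
Left endpoints: 2.5, 2.75, 3.5, 4, 4.5.
f(2.5) ≈ 2.2361, f(2.75) ≈ 2.3452, f(3.5) ≈ 2.6458, f(4) ≈ 2.8284, f(4.5) ≈ 3.0000.
Sum = Σ Δt_i · f(t_i).
Sum ≈ 8.0550.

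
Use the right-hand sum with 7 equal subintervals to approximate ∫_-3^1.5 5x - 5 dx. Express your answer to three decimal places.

-32.143

Δx = (1.5 − (-3))/7 = 9/14.
Right endpoints: -33/14, -12/7, -15/14, -3/7, 3/14, 6/7, 1.5.
f(-33/14) = -235/14, f(-12/7) = -95/7, f(-15/14) = -145/14, f(-3/7) = -50/7, f(3/14) = -55/14, f(6/7) = -5/7, f(1.5) = 2.5.
Sum = Δx · [f(-33/14) + f(-12/7) + f(-15/14) + ...].
Sum ≈ -32.143.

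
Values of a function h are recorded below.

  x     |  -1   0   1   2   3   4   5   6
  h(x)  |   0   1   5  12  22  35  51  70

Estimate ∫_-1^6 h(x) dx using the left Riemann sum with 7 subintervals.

126

Δx = 1.
Sum = 1·[0 + 1 + 5 + 12 + 22 + 35 + 51] = 126.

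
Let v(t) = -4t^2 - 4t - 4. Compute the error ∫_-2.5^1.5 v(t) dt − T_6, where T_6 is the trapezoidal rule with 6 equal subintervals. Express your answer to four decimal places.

Exact integral: ∫_-2.5^1.5 v(t) dt ≈ -33.333333.
T_6 ≈ -34.518519.
Error ≈ -33.333333 − (-34.518519) ≈ 1.1852.

1.1852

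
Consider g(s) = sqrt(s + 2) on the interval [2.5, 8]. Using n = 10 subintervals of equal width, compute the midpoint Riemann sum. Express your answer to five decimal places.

Δs = (8 − 2.5)/10 = 0.55.
Midpoints: 2.775, 3.325, 3.875, 4.425, 4.975, 5.525, 6.075, 6.625, 7.175, 7.725.
g(2.775) ≈ 2.18518, g(3.325) ≈ 2.30760, g(3.875) ≈ 2.42384, g(4.425) ≈ 2.53476, g(4.975) ≈ 2.64102, g(5.525) ≈ 2.74317, g(6.075) ≈ 2.84165, g(6.625) ≈ 2.93684, g(7.175) ≈ 3.02903, g(7.725) ≈ 3.11849.
Sum = Δs · [g(2.775) + g(3.325) + g(3.875) + ...].
Sum ≈ 14.71887.

14.71887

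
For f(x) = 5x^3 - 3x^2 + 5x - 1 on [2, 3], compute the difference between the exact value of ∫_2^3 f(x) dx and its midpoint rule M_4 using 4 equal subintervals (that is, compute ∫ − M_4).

0.1796875

Exact integral: ∫_2^3 f(x) dx = 73.75.
M_4 = 73.5703125.
Error = 73.75 − 73.5703125 = 0.1796875.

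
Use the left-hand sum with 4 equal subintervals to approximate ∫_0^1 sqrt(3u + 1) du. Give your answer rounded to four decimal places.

Δu = (1 − 0)/4 = 0.25.
Left endpoints: 0, 0.25, 0.5, 0.75.
f(0) ≈ 1.0000, f(0.25) ≈ 1.3229, f(0.5) ≈ 1.5811, f(0.75) ≈ 1.8028.
Sum = Δu · [f(0) + f(0.25) + f(0.5) + f(0.75)].
Sum ≈ 1.4267.

1.4267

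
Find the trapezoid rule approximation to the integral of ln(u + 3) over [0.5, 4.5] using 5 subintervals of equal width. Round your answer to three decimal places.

Δu = (4.5 − 0.5)/5 = 0.8.
f(0.5) ≈ 1.253, f(1.3) ≈ 1.459, f(2.1) ≈ 1.629, f(2.9) ≈ 1.775, f(3.7) ≈ 1.902, f(4.5) ≈ 2.015.
T_5 = (Δu/2)·[f(u_0) + 2f(u_1) + ... + 2f(u_{4}) + f(u_5)].
Sum ≈ 6.719.

6.719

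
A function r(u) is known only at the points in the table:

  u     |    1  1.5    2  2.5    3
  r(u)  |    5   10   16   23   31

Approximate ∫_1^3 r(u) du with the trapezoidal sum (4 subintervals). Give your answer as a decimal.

33.5

Δu = 0.5.
T_4 = (0.5/2)·[5 + 2·10 + 2·16 + 2·23 + 31] = 33.5.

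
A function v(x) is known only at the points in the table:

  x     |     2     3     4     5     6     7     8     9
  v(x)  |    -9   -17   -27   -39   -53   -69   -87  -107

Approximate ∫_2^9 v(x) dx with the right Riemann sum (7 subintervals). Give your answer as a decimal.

Δx = 1.
Sum = 1·[(-17) + (-27) + (-39) + (-53) + (-69) + (-87) + (-107)] = -399.

-399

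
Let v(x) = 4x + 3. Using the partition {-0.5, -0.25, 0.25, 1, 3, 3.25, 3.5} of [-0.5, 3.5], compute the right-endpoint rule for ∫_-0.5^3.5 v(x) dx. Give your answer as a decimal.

46

Subinterval widths: 0.25, 0.5, 0.75, 2, 0.25, 0.25.
Right endpoints: -0.25, 0.25, 1, 3, 3.25, 3.5.
v(-0.25) = 2, v(0.25) = 4, v(1) = 7, v(3) = 15, v(3.25) = 16, v(3.5) = 17.
Sum = Σ Δx_i · v(x_i).
Sum = 46.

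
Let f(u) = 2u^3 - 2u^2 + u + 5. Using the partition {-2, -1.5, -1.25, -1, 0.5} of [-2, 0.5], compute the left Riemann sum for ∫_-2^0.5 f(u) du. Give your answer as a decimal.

Subinterval widths: 0.5, 0.25, 0.25, 1.5.
Left endpoints: -2, -1.5, -1.25, -1.
f(-2) = -21, f(-1.5) = -7.75, f(-1.25) = -3.28125, f(-1) = 0.
Sum = Σ Δu_i · f(u_i).
Sum = -13.2578125.

-13.2578125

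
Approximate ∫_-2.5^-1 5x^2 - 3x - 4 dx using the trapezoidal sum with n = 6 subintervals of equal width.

Δx = (-1 − (-2.5))/6 = 0.25.
f(-2.5) = 34.75, f(-2.25) = 28.0625, f(-2) = 22, f(-1.75) = 16.5625, f(-1.5) = 11.75, f(-1.25) = 7.5625, f(-1) = 4.
T_6 = (Δx/2)·[f(x_0) + 2f(x_1) + ... + 2f(x_{5}) + f(x_6)].
Sum = 26.328125.

26.328125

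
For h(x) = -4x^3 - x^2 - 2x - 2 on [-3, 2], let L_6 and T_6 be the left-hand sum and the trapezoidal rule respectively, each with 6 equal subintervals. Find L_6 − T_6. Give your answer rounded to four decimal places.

L_6 ≈ 111.643519.
T_6 ≈ 51.226852.
L_6 − T_6 ≈ 60.4167.

60.4167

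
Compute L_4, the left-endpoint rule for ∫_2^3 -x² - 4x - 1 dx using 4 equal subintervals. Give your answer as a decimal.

Δx = (3 − 2)/4 = 0.25.
Left endpoints: 2, 2.25, 2.5, 2.75.
f(2) = -13, f(2.25) = -15.0625, f(2.5) = -17.25, f(2.75) = -19.5625.
Sum = Δx · [f(2) + f(2.25) + f(2.5) + f(2.75)].
Sum = -16.21875.

-16.21875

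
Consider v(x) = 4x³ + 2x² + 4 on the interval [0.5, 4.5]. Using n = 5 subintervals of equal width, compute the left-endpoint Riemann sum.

338.72

Δx = (4.5 − 0.5)/5 = 0.8.
Left endpoints: 0.5, 1.3, 2.1, 2.9, 3.7.
v(0.5) = 5, v(1.3) = 16.168, v(2.1) = 49.864, v(2.9) = 118.376, v(3.7) = 233.992.
Sum = Δx · [v(0.5) + v(1.3) + v(2.1) + v(2.9) + v(3.7)].
Sum = 338.72.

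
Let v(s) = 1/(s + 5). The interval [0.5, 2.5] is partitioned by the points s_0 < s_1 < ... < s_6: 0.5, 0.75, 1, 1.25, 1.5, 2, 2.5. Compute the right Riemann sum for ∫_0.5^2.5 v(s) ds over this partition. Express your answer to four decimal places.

Subinterval widths: 0.25, 0.25, 0.25, 0.25, 0.5, 0.5.
Right endpoints: 0.75, 1, 1.25, 1.5, 2, 2.5.
v(0.75) = 4/23, v(1) = 1/6, v(1.25) = 0.16, v(1.5) = 2/13, v(2) = 1/7, v(2.5) = 2/15.
Sum = Σ Δs_i · v(s_i).
Sum ≈ 0.3017.

0.3017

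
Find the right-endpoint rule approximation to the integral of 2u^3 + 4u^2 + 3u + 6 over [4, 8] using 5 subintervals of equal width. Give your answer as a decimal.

Δu = (8 − 4)/5 = 0.8.
Right endpoints: 4.8, 5.6, 6.4, 7.2, 8.
f(4.8) = 333.744, f(5.6) = 499.472, f(6.4) = 713.328, f(7.2) = 981.456, f(8) = 1310.
Sum = Δu · [f(4.8) + f(5.6) + f(6.4) + f(7.2) + f(8)].
Sum = 3070.4.

3070.4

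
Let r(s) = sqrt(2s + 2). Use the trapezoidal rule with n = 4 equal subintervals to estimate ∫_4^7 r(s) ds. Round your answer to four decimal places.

10.7893

Δs = (7 − 4)/4 = 0.75.
r(4) ≈ 3.1623, r(4.75) ≈ 3.3912, r(5.5) ≈ 3.6056, r(6.25) ≈ 3.8079, r(7) ≈ 4.0000.
T_4 = (Δs/2)·[r(s_0) + 2r(s_1) + 2r(s_2) + 2r(s_3) + r(s_4)].
Sum ≈ 10.7893.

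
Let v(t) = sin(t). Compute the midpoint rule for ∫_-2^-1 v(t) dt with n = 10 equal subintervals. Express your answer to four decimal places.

Δt = (-1 − (-2))/10 = 0.1.
Midpoints: -1.95, -1.85, -1.75, -1.65, -1.55, -1.45, -1.35, -1.25, -1.15, -1.05.
v(-1.95) ≈ -0.9290, v(-1.85) ≈ -0.9613, v(-1.75) ≈ -0.9840, v(-1.65) ≈ -0.9969, v(-1.55) ≈ -0.9998, v(-1.45) ≈ -0.9927, v(-1.35) ≈ -0.9757, v(-1.25) ≈ -0.9490, v(-1.15) ≈ -0.9128, v(-1.05) ≈ -0.8674.
Sum = Δt · [v(-1.95) + v(-1.85) + v(-1.75) + ...].
Sum ≈ -0.9568.

-0.9568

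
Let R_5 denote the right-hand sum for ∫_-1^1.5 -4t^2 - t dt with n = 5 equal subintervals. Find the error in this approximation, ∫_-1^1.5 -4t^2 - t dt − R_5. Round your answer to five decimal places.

2.29167

Exact integral: ∫_-1^1.5 f(t) dt ≈ -6.4583333.
R_5 = -8.75.
Error ≈ -6.4583333 − (-8.75) ≈ 2.29167.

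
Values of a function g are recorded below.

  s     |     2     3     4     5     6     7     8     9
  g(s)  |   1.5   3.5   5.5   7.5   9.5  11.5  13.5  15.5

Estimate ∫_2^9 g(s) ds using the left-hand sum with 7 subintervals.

Δs = 1.
Sum = 1·[1.5 + 3.5 + 5.5 + 7.5 + 9.5 + 11.5 + 13.5] = 52.5.

52.5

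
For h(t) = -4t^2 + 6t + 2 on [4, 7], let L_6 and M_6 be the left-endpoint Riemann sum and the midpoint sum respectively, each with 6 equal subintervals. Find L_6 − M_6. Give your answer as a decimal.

L_6 = -239.
M_6 = -266.75.
L_6 − M_6 = 27.75.

27.75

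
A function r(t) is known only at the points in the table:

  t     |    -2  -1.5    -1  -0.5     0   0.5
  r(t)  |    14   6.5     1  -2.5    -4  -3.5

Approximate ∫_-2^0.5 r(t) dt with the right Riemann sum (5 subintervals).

Δt = 0.5.
Sum = 0.5·[6.5 + 1 + (-2.5) + (-4) + (-3.5)] = -1.25.

-1.25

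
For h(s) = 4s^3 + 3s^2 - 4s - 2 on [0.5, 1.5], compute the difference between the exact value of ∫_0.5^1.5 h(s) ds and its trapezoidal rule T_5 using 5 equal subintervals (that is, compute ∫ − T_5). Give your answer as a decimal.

-0.1

Exact integral: ∫_0.5^1.5 h(s) ds = 2.25.
T_5 = 2.35.
Error = 2.25 − 2.35 = -0.1.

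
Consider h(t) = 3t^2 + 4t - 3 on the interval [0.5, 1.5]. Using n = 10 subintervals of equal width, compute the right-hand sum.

Δt = (1.5 − 0.5)/10 = 0.1.
Right endpoints: 0.6, 0.7, 0.8, 0.9, 1, 1.1, 1.2, 1.3, 1.4, 1.5.
h(0.6) = 0.48, h(0.7) = 1.27, h(0.8) = 2.12, h(0.9) = 3.03, h(1) = 4, h(1.1) = 5.03, h(1.2) = 6.12, h(1.3) = 7.27, h(1.4) = 8.48, h(1.5) = 9.75.
Sum = Δt · [h(0.6) + h(0.7) + h(0.8) + ...].
Sum = 4.755.

4.755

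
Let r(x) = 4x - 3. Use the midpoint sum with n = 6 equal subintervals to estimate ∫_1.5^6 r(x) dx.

Δx = (6 − 1.5)/6 = 0.75.
Midpoints: 1.875, 2.625, 3.375, 4.125, 4.875, 5.625.
r(1.875) = 4.5, r(2.625) = 7.5, r(3.375) = 10.5, r(4.125) = 13.5, r(4.875) = 16.5, r(5.625) = 19.5.
Sum = Δx · [r(1.875) + r(2.625) + r(3.375) + ...].
Sum = 54.

54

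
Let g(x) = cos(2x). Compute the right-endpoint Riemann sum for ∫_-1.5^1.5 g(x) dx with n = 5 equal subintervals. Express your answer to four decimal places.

Δx = (1.5 − (-1.5))/5 = 0.6.
Right endpoints: -0.9, -0.3, 0.3, 0.9, 1.5.
g(-0.9) ≈ -0.2272, g(-0.3) ≈ 0.8253, g(0.3) ≈ 0.8253, g(0.9) ≈ -0.2272, g(1.5) ≈ -0.9900.
Sum = Δx · [g(-0.9) + g(-0.3) + g(0.3) + g(0.9) + g(1.5)].
Sum ≈ 0.1238.

0.1238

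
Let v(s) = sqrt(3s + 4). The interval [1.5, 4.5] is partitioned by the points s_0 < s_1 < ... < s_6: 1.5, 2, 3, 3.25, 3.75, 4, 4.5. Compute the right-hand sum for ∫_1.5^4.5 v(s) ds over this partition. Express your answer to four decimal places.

Subinterval widths: 0.5, 1, 0.25, 0.5, 0.25, 0.5.
Right endpoints: 2, 3, 3.25, 3.75, 4, 4.5.
v(2) ≈ 3.1623, v(3) ≈ 3.6056, v(3.25) ≈ 3.7081, v(3.75) ≈ 3.9051, v(4) ≈ 4.0000, v(4.5) ≈ 4.1833.
Sum = Σ Δs_i · v(s_i).
Sum ≈ 11.1579.

11.1579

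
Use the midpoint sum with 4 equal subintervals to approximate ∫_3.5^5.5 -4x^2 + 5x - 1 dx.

Δx = (5.5 − 3.5)/4 = 0.5.
Midpoints: 3.75, 4.25, 4.75, 5.25.
f(3.75) = -38.5, f(4.25) = -52, f(4.75) = -67.5, f(5.25) = -85.
Sum = Δx · [f(3.75) + f(4.25) + f(4.75) + f(5.25)].
Sum = -121.5.

-121.5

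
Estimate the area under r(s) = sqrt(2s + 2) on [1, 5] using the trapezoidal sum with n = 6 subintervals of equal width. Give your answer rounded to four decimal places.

Δs = (5 − 1)/6 = 2/3.
r(1) ≈ 2.0000, r(5/3) ≈ 2.3094, r(7/3) ≈ 2.5820, r(3) ≈ 2.8284, r(11/3) ≈ 3.0551, r(13/3) ≈ 3.2660, r(5) ≈ 3.4641.
T_6 = (Δs/2)·[r(s_0) + 2r(s_1) + ... + 2r(s_{5}) + r(s_6)].
Sum ≈ 11.1819.

11.1819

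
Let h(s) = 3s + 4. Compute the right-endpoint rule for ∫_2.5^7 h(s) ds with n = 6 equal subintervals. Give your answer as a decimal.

Δs = (7 − 2.5)/6 = 0.75.
Right endpoints: 3.25, 4, 4.75, 5.5, 6.25, 7.
h(3.25) = 13.75, h(4) = 16, h(4.75) = 18.25, h(5.5) = 20.5, h(6.25) = 22.75, h(7) = 25.
Sum = Δs · [h(3.25) + h(4) + h(4.75) + ...].
Sum = 87.1875.

87.1875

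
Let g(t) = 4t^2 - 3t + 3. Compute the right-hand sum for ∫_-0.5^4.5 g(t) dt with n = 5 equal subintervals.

142.5

Δt = (4.5 − (-0.5))/5 = 1.
Right endpoints: 0.5, 1.5, 2.5, 3.5, 4.5.
g(0.5) = 2.5, g(1.5) = 7.5, g(2.5) = 20.5, g(3.5) = 41.5, g(4.5) = 70.5.
Sum = Δt · [g(0.5) + g(1.5) + g(2.5) + g(3.5) + g(4.5)].
Sum = 142.5.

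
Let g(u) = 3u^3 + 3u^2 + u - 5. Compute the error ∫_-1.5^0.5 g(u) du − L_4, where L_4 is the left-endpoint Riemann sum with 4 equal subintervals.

Exact integral: ∫_-1.5^0.5 g(u) du = -11.25.
L_4 = -13.
Error = -11.25 − (-13) = 1.75.

1.75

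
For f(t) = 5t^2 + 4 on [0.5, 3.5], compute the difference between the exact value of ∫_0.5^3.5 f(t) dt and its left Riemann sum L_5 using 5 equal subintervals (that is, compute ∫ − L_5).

Exact integral: ∫_0.5^3.5 f(t) dt = 83.25.
L_5 = 66.15.
Error = 83.25 − 66.15 = 17.1.

17.1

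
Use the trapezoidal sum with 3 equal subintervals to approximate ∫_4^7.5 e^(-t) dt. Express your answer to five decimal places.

Δt = (7.5 − 4)/3 = 7/6.
f(4) ≈ 0.01832, f(31/6) ≈ 0.00570, f(19/3) ≈ 0.00178, f(7.5) ≈ 0.00055.
T_3 = (Δt/2)·[f(t_0) + 2f(t_1) + 2f(t_2) + f(t_3)].
Sum ≈ 0.01973.

0.01973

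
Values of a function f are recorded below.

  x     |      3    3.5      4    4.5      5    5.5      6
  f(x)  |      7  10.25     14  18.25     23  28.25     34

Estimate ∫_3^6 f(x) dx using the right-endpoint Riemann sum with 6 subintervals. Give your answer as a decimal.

63.875

Δx = 0.5.
Sum = 0.5·[10.25 + 14 + 18.25 + 23 + 28.25 + 34] = 63.875.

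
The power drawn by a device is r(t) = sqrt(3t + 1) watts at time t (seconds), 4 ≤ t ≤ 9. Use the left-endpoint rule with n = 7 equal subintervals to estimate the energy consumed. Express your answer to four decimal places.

Δt = (9 − 4)/7 = 5/7.
Left endpoints: 4, 33/7, 38/7, 43/7, 48/7, 53/7, 58/7.
r(4) ≈ 3.6056, r(33/7) ≈ 3.8914, r(38/7) ≈ 4.1576, r(43/7) ≈ 4.4078, r(48/7) ≈ 4.6445, r(53/7) ≈ 4.8697, r(58/7) ≈ 5.0850.
Sum = Δt · [r(4) + r(33/7) + r(38/7) + ...].
Sum ≈ 21.9011.

21.9011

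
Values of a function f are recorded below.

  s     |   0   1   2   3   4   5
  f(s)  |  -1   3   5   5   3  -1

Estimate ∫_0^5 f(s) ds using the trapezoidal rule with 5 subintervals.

Δs = 1.
T_5 = (1/2)·[(-1) + 2·3 + 2·5 + 2·5 + 2·3 + (-1)] = 15.

15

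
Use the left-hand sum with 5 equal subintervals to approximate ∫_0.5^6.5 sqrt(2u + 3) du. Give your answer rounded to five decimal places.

Δu = (6.5 − 0.5)/5 = 1.2.
Left endpoints: 0.5, 1.7, 2.9, 4.1, 5.3.
f(0.5) ≈ 2.00000, f(1.7) ≈ 2.52982, f(2.9) ≈ 2.96648, f(4.1) ≈ 3.34664, f(5.3) ≈ 3.68782.
Sum = Δu · [f(0.5) + f(1.7) + f(2.9) + f(4.1) + f(5.3)].
Sum ≈ 17.43691.

17.43691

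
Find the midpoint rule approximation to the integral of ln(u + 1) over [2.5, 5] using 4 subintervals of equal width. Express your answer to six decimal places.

Δu = (5 − 2.5)/4 = 0.625.
Midpoints: 2.8125, 3.4375, 4.0625, 4.6875.
f(2.8125) ≈ 1.338285, f(3.4375) ≈ 1.490091, f(4.0625) ≈ 1.621860, f(4.6875) ≈ 1.738271.
Sum = Δu · [f(2.8125) + f(3.4375) + f(4.0625) + f(4.6875)].
Sum ≈ 3.867817.

3.867817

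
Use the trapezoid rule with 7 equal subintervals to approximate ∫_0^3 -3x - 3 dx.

Δx = (3 − 0)/7 = 3/7.
f(0) = -3, f(3/7) = -30/7, f(6/7) = -39/7, f(9/7) = -48/7, f(12/7) = -57/7, f(15/7) = -66/7, f(18/7) = -75/7, f(3) = -12.
T_7 = (Δx/2)·[f(x_0) + 2f(x_1) + ... + 2f(x_{6}) + f(x_7)].
Sum = -22.5.

-22.5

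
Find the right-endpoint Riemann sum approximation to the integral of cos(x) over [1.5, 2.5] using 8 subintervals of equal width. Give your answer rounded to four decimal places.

Δx = (2.5 − 1.5)/8 = 0.125.
Right endpoints: 1.625, 1.75, 1.875, 2, 2.125, 2.25, 2.375, 2.5.
f(1.625) ≈ -0.0542, f(1.75) ≈ -0.1782, f(1.875) ≈ -0.2995, f(2) ≈ -0.4161, f(2.125) ≈ -0.5263, f(2.25) ≈ -0.6282, f(2.375) ≈ -0.7203, f(2.5) ≈ -0.8011.
Sum = Δx · [f(1.625) + f(1.75) + f(1.875) + ...].
Sum ≈ -0.4530.

-0.4530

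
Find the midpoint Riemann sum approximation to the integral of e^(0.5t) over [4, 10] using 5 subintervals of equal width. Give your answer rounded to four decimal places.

Δt = (10 − 4)/5 = 1.2.
Midpoints: 4.6, 5.8, 7, 8.2, 9.4.
f(4.6) ≈ 9.9742, f(5.8) ≈ 18.1741, f(7) ≈ 33.1155, f(8.2) ≈ 60.3403, f(9.4) ≈ 109.9472.
Sum = Δt · [f(4.6) + f(5.8) + f(7) + f(8.2) + f(9.4)].
Sum ≈ 277.8615.

277.8615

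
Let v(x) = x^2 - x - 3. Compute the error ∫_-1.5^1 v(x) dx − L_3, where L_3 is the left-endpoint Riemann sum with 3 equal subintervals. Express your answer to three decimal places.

-1.852

Exact integral: ∫_-1.5^1 v(x) dx ≈ -5.41667.
L_3 ≈ -3.56481.
Error ≈ -5.41667 − (-3.56481) ≈ -1.852.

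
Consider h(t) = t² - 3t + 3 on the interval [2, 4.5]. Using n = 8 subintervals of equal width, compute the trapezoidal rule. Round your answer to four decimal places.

Δt = (4.5 − 2)/8 = 0.3125.
h(2) = 1, h(2.3125) = 1.41015625, h(2.625) = 2.015625, h(2.9375) = 2.81640625, h(3.25) = 3.8125, h(3.5625) = 5.00390625, h(3.875) = 6.390625, h(4.1875) = 7.97265625, h(4.5) = 9.75.
T_8 = (Δt/2)·[h(t_0) + 2h(t_1) + ... + 2h(t_{7}) + h(t_8)].
Sum ≈ 10.8740.

10.8740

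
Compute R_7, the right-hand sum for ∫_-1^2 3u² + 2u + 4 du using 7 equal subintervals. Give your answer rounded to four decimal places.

27.4898

Δu = (2 − (-1))/7 = 3/7.
Right endpoints: -4/7, -1/7, 2/7, 5/7, 8/7, 11/7, 2.
f(-4/7) = 188/49, f(-1/7) = 185/49, f(2/7) = 236/49, f(5/7) = 341/49, f(8/7) = 500/49, f(11/7) = 713/49, f(2) = 20.
Sum = Δu · [f(-4/7) + f(-1/7) + f(2/7) + ...].
Sum ≈ 27.4898.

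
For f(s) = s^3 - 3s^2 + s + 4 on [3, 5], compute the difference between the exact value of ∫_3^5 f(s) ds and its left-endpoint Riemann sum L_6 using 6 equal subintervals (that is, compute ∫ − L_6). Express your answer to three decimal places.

Exact integral: ∫_3^5 f(s) ds = 54.
L_6 ≈ 45.66667.
Error ≈ 54 − 45.66667 ≈ 8.333.

8.333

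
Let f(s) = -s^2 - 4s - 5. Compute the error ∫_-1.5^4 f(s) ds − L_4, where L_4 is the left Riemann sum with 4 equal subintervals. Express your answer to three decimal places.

Exact integral: ∫_-1.5^4 f(s) ds ≈ -77.45833.
L_4 = -54.61328125.
Error ≈ -77.45833 − (-54.61328125) ≈ -22.845.

-22.845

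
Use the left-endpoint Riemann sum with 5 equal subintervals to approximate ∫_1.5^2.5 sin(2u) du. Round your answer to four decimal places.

Δu = (2.5 − 1.5)/5 = 0.2.
Left endpoints: 1.5, 1.7, 1.9, 2.1, 2.3.
f(1.5) ≈ 0.1411, f(1.7) ≈ -0.2555, f(1.9) ≈ -0.6119, f(2.1) ≈ -0.8716, f(2.3) ≈ -0.9937.
Sum = Δu · [f(1.5) + f(1.7) + f(1.9) + f(2.1) + f(2.3)].
Sum ≈ -0.5183.

-0.5183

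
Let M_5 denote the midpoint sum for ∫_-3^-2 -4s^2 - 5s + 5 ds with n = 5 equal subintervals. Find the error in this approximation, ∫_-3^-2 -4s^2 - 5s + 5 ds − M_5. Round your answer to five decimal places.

Exact integral: ∫_-3^-2 f(s) ds ≈ -7.8333333.
M_5 = -7.82.
Error ≈ -7.8333333 − (-7.82) ≈ -0.01333.

-0.01333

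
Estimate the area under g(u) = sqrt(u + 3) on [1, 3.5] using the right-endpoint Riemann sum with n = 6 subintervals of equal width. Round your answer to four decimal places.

5.8282

Δu = (3.5 − 1)/6 = 5/12.
Right endpoints: 17/12, 11/6, 2.25, 8/3, 37/12, 3.5.
g(17/12) ≈ 2.1016, g(11/6) ≈ 2.1985, g(2.25) ≈ 2.2913, g(8/3) ≈ 2.3805, g(37/12) ≈ 2.4664, g(3.5) ≈ 2.5495.
Sum = Δu · [g(17/12) + g(11/6) + g(2.25) + ...].
Sum ≈ 5.8282.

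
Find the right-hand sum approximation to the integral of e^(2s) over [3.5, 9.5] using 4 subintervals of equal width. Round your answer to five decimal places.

281749277.01225

Δs = (9.5 − 3.5)/4 = 1.5.
Right endpoints: 5, 6.5, 8, 9.5.
f(5) ≈ 22026.46579, f(6.5) ≈ 442413.39201, f(8) ≈ 8886110.52051, f(9.5) ≈ 178482300.96319.
Sum = Δs · [f(5) + f(6.5) + f(8) + f(9.5)].
Sum ≈ 281749277.01225.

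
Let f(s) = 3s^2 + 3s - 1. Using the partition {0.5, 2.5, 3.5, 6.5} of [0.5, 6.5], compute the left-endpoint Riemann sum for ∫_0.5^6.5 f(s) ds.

166.5

Subinterval widths: 2, 1, 3.
Left endpoints: 0.5, 2.5, 3.5.
f(0.5) = 1.25, f(2.5) = 25.25, f(3.5) = 46.25.
Sum = Σ Δs_i · f(s_i).
Sum = 166.5.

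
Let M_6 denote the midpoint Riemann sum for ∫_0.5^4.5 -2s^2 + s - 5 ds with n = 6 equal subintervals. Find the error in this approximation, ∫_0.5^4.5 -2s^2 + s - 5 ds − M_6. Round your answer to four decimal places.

-0.2963

Exact integral: ∫_0.5^4.5 f(s) ds ≈ -70.666667.
M_6 ≈ -70.370370.
Error ≈ -70.666667 − (-70.370370) ≈ -0.2963.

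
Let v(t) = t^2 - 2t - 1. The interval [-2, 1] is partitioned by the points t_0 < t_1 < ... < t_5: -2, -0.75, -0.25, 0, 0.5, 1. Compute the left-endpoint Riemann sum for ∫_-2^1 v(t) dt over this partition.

Subinterval widths: 1.25, 0.5, 0.25, 0.5, 0.5.
Left endpoints: -2, -0.75, -0.25, 0, 0.5.
v(-2) = 7, v(-0.75) = 1.0625, v(-0.25) = -0.4375, v(0) = -1, v(0.5) = -1.75.
Sum = Σ Δt_i · v(t_i).
Sum = 7.796875.

7.796875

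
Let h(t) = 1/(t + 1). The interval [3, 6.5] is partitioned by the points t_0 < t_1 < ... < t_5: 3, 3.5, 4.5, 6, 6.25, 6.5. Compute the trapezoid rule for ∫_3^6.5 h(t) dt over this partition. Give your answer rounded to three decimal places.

0.633

Subinterval widths: 0.5, 1, 1.5, 0.25, 0.25.
h(3) = 0.25, h(3.5) = 2/9, h(4.5) = 2/11, h(6) = 1/7, h(6.25) = 4/29, h(6.5) = 2/15.
On each subinterval the trapezoid contributes (Δt_i/2)·[h(t_{i-1}) + h(t_i)].
Sum ≈ 0.633.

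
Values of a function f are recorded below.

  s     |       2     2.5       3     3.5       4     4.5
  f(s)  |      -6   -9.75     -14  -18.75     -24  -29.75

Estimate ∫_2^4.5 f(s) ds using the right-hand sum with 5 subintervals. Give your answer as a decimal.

Δs = 0.5.
Sum = 0.5·[(-9.75) + (-14) + (-18.75) + (-24) + (-29.75)] = -48.125.

-48.125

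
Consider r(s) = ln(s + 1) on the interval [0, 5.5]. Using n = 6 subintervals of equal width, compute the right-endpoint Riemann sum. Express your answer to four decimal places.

7.4670

Δs = (5.5 − 0)/6 = 11/12.
Right endpoints: 11/12, 11/6, 2.75, 11/3, 55/12, 5.5.
r(11/12) ≈ 0.6506, r(11/6) ≈ 1.0415, r(2.75) ≈ 1.3218, r(11/3) ≈ 1.5404, r(55/12) ≈ 1.7198, r(5.5) ≈ 1.8718.
Sum = Δs · [r(11/12) + r(11/6) + r(2.75) + ...].
Sum ≈ 7.4670.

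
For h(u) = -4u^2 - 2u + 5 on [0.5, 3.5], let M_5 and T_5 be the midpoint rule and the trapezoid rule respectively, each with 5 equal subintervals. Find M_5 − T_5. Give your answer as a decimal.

1.08

M_5 = -53.64.
T_5 = -54.72.
M_5 − T_5 = 1.08.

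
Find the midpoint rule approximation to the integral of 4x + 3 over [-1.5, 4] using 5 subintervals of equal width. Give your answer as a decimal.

44

Δx = (4 − (-1.5))/5 = 1.1.
Midpoints: -0.95, 0.15, 1.25, 2.35, 3.45.
f(-0.95) = -0.8, f(0.15) = 3.6, f(1.25) = 8, f(2.35) = 12.4, f(3.45) = 16.8.
Sum = Δx · [f(-0.95) + f(0.15) + f(1.25) + f(2.35) + f(3.45)].
Sum = 44.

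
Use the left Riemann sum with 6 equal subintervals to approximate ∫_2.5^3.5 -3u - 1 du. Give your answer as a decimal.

Δu = (3.5 − 2.5)/6 = 1/6.
Left endpoints: 2.5, 8/3, 17/6, 3, 19/6, 10/3.
f(2.5) = -8.5, f(8/3) = -9, f(17/6) = -9.5, f(3) = -10, f(19/6) = -10.5, f(10/3) = -11.
Sum = Δu · [f(2.5) + f(8/3) + f(17/6) + ...].
Sum = -9.75.

-9.75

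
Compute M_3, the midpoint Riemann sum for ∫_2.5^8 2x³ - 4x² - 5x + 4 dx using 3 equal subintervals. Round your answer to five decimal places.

1201.89641

Δx = (8 − 2.5)/3 = 11/6.
Midpoints: 41/12, 5.25, 85/12.
f(41/12) = 17273/864, f(5.25) = 156.90625, f(85/12) = 413581/864.
Sum = Δx · [f(41/12) + f(5.25) + f(85/12)].
Sum ≈ 1201.89641.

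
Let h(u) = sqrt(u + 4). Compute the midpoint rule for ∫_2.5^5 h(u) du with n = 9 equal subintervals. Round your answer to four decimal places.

Δu = (5 − 2.5)/9 = 5/18.
Midpoints: 95/36, 35/12, 115/36, 125/36, 3.75, 145/36, 155/36, 55/12, 175/36.
h(95/36) ≈ 2.5766, h(35/12) ≈ 2.6300, h(115/36) ≈ 2.6822, h(125/36) ≈ 2.7335, h(3.75) ≈ 2.7839, h(145/36) ≈ 2.8333, h(155/36) ≈ 2.8819, h(55/12) ≈ 2.9297, h(175/36) ≈ 2.9768.
Sum = Δu · [h(95/36) + h(35/12) + h(115/36) + ...].
Sum ≈ 6.9522.

6.9522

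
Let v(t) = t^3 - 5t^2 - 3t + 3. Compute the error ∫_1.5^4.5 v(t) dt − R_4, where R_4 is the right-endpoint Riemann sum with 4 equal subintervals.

3.09375

Exact integral: ∫_1.5^4.5 v(t) dt = -63.
R_4 = -66.09375.
Error = -63 − (-66.09375) = 3.09375.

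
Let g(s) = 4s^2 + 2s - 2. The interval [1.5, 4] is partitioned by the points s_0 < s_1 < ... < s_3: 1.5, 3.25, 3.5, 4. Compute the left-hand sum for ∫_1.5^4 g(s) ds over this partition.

56.1875

Subinterval widths: 1.75, 0.25, 0.5.
Left endpoints: 1.5, 3.25, 3.5.
g(1.5) = 10, g(3.25) = 46.75, g(3.5) = 54.
Sum = Σ Δs_i · g(s_i).
Sum = 56.1875.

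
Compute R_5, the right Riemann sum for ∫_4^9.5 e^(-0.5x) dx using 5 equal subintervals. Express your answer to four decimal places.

Δx = (9.5 − 4)/5 = 1.1.
Right endpoints: 5.1, 6.2, 7.3, 8.4, 9.5.
f(5.1) ≈ 0.0781, f(6.2) ≈ 0.0450, f(7.3) ≈ 0.0260, f(8.4) ≈ 0.0150, f(9.5) ≈ 0.0087.
Sum = Δx · [f(5.1) + f(6.2) + f(7.3) + f(8.4) + f(9.5)].
Sum ≈ 0.1900.

0.1900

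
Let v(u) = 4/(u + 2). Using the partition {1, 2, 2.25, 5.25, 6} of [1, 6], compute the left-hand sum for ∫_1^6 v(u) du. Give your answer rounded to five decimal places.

Subinterval widths: 1, 0.25, 3, 0.75.
Left endpoints: 1, 2, 2.25, 5.25.
v(1) = 4/3, v(2) = 1, v(2.25) = 16/17, v(5.25) = 16/29.
Sum = Σ Δu_i · v(u_i).
Sum ≈ 4.82066.

4.82066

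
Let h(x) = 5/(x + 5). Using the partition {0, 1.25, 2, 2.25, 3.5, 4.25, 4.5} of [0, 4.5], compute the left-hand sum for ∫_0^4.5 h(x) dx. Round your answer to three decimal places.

Subinterval widths: 1.25, 0.75, 0.25, 1.25, 0.75, 0.25.
Left endpoints: 0, 1.25, 2, 2.25, 3.5, 4.25.
h(0) = 1, h(1.25) = 0.8, h(2) = 5/7, h(2.25) = 20/29, h(3.5) = 10/17, h(4.25) = 20/37.
Sum = Σ Δx_i · h(x_i).
Sum ≈ 3.467.

3.467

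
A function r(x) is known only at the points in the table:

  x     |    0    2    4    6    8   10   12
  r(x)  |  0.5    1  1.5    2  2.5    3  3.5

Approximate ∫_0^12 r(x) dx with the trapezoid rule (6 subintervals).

Δx = 2.
T_6 = (2/2)·[0.5 + 2·1 + 2·1.5 + 2·2 + 2·2.5 + 2·3 + 3.5] = 24.

24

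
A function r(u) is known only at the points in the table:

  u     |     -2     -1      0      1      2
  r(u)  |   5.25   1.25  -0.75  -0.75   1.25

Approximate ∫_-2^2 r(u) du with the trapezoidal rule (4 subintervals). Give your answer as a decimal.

Δu = 1.
T_4 = (1/2)·[5.25 + 2·1.25 + 2·(-0.75) + 2·(-0.75) + 1.25] = 3.

3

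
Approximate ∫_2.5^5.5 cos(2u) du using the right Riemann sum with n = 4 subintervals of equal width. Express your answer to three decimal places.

Δu = (5.5 − 2.5)/4 = 0.75.
Right endpoints: 3.25, 4, 4.75, 5.5.
f(3.25) ≈ 0.977, f(4) ≈ -0.146, f(4.75) ≈ -0.997, f(5.5) ≈ 0.004.
Sum = Δu · [f(3.25) + f(4) + f(4.75) + f(5.5)].
Sum ≈ -0.121.

-0.121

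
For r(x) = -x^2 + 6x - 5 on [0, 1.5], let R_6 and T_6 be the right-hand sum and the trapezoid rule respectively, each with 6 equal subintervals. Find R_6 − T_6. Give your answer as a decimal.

R_6 = -1.046875.
T_6 = -1.890625.
R_6 − T_6 = 0.84375.

0.84375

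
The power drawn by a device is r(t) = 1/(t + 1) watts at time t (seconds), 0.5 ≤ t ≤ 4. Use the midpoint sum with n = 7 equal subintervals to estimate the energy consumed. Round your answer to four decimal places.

Δt = (4 − 0.5)/7 = 0.5.
Midpoints: 0.75, 1.25, 1.75, 2.25, 2.75, 3.25, 3.75.
r(0.75) = 4/7, r(1.25) = 4/9, r(1.75) = 4/11, r(2.25) = 4/13, r(2.75) = 4/15, r(3.25) = 4/17, r(3.75) = 4/19.
Sum = Δt · [r(0.75) + r(1.25) + r(1.75) + ...].
Sum ≈ 1.1998.

1.1998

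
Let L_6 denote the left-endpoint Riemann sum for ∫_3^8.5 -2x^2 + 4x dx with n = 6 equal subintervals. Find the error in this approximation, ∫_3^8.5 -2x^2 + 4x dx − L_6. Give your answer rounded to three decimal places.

-46.355

Exact integral: ∫_3^8.5 f(x) dx ≈ -264.91667.
L_6 ≈ -218.56134.
Error ≈ -264.91667 − (-218.56134) ≈ -46.355.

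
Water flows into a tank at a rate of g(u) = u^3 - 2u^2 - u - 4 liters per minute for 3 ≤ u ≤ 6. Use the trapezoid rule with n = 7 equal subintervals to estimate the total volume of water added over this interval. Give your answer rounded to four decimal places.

Δu = (6 − 3)/7 = 3/7.
g(3) = 2, g(24/7) = 3212/343, g(27/7) = 6782/343, g(30/7) = 11558/343, g(33/7) = 17702/343, g(36/7) = 25376/343, g(39/7) = 34742/343, g(6) = 134.
T_7 = (Δu/2)·[g(u_0) + 2g(u_1) + ... + 2g(u_{6}) + g(u_7)].
Sum ≈ 153.3061.

153.3061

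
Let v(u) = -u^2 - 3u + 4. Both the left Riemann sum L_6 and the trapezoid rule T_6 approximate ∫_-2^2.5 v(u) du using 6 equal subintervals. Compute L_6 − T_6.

L_6 = 12.234375.
T_6 = 6.328125.
L_6 − T_6 = 5.90625.

5.90625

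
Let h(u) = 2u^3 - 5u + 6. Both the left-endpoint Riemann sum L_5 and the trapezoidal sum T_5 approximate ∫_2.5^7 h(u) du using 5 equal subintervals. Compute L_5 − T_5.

-284.5125

L_5 = 833.895.
T_5 = 1118.4075.
L_5 − T_5 = -284.5125.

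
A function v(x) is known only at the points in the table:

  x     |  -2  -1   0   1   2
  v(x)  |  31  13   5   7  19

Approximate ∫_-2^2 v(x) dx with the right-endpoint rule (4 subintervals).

44

Δx = 1.
Sum = 1·[13 + 5 + 7 + 19] = 44.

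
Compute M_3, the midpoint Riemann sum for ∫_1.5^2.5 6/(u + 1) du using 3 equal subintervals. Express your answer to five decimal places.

Δu = (2.5 − 1.5)/3 = 1/3.
Midpoints: 5/3, 2, 7/3.
f(5/3) = 2.25, f(2) = 2, f(7/3) = 1.8.
Sum = Δu · [f(5/3) + f(2) + f(7/3)].
Sum ≈ 2.01667.

2.01667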